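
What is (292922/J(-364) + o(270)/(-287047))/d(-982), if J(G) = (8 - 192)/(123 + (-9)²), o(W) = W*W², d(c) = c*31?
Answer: 2144553433017/200980549802 ≈ 10.670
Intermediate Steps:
d(c) = 31*c
o(W) = W³
J(G) = -46/51 (J(G) = -184/(123 + 81) = -184/204 = -184*1/204 = -46/51)
(292922/J(-364) + o(270)/(-287047))/d(-982) = (292922/(-46/51) + 270³/(-287047))/((31*(-982))) = (292922*(-51/46) + 19683000*(-1/287047))/(-30442) = (-7469511/23 - 19683000/287047)*(-1/30442) = -2144553433017/6602081*(-1/30442) = 2144553433017/200980549802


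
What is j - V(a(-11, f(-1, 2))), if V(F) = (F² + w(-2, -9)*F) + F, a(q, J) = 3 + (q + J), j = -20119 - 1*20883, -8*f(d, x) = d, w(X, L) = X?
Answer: -2628601/64 ≈ -41072.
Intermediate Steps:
f(d, x) = -d/8
j = -41002 (j = -20119 - 20883 = -41002)
a(q, J) = 3 + J + q (a(q, J) = 3 + (J + q) = 3 + J + q)
V(F) = F² - F (V(F) = (F² - 2*F) + F = F² - F)
j - V(a(-11, f(-1, 2))) = -41002 - (3 - ⅛*(-1) - 11)*(-1 + (3 - ⅛*(-1) - 11)) = -41002 - (3 + ⅛ - 11)*(-1 + (3 + ⅛ - 11)) = -41002 - (-63)*(-1 - 63/8)/8 = -41002 - (-63)*(-71)/(8*8) = -41002 - 1*4473/64 = -41002 - 4473/64 = -2628601/64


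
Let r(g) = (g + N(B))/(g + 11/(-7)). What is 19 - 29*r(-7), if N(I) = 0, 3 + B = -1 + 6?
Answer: -281/60 ≈ -4.6833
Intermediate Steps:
B = 2 (B = -3 + (-1 + 6) = -3 + 5 = 2)
r(g) = g/(-11/7 + g) (r(g) = (g + 0)/(g + 11/(-7)) = g/(g + 11*(-⅐)) = g/(g - 11/7) = g/(-11/7 + g))
19 - 29*r(-7) = 19 - 203*(-7)/(-11 + 7*(-7)) = 19 - 203*(-7)/(-11 - 49) = 19 - 203*(-7)/(-60) = 19 - 203*(-7)*(-1)/60 = 19 - 29*49/60 = 19 - 1421/60 = -281/60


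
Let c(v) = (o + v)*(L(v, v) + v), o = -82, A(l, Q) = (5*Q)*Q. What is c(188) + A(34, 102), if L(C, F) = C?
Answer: 91876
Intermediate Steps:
A(l, Q) = 5*Q**2
c(v) = 2*v*(-82 + v) (c(v) = (-82 + v)*(v + v) = (-82 + v)*(2*v) = 2*v*(-82 + v))
c(188) + A(34, 102) = 2*188*(-82 + 188) + 5*102**2 = 2*188*106 + 5*10404 = 39856 + 52020 = 91876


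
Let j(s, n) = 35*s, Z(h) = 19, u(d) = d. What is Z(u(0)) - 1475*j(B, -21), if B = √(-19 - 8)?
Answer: 19 - 154875*I*√3 ≈ 19.0 - 2.6825e+5*I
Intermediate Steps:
B = 3*I*√3 (B = √(-27) = 3*I*√3 ≈ 5.1962*I)
Z(u(0)) - 1475*j(B, -21) = 19 - 51625*3*I*√3 = 19 - 154875*I*√3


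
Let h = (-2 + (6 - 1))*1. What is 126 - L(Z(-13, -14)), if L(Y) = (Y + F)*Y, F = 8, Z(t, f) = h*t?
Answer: -1083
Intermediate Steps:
h = 3 (h = (-2 + 5)*1 = 3*1 = 3)
Z(t, f) = 3*t
L(Y) = Y*(8 + Y) (L(Y) = (Y + 8)*Y = (8 + Y)*Y = Y*(8 + Y))
126 - L(Z(-13, -14)) = 126 - 3*(-13)*(8 + 3*(-13)) = 126 - (-39)*(8 - 39) = 126 - (-39)*(-31) = 126 - 1*1209 = 126 - 1209 = -1083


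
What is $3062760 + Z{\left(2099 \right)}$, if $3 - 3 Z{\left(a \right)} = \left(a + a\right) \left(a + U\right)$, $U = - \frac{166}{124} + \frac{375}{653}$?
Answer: $\frac{7690115434}{60729} \approx 1.2663 \cdot 10^{5}$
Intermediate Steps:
$U = - \frac{30949}{40486}$ ($U = \left(-166\right) \frac{1}{124} + 375 \cdot \frac{1}{653} = - \frac{83}{62} + \frac{375}{653} = - \frac{30949}{40486} \approx -0.76444$)
$Z{\left(a \right)} = 1 - \frac{2 a \left(- \frac{30949}{40486} + a\right)}{3}$ ($Z{\left(a \right)} = 1 - \frac{\left(a + a\right) \left(a - \frac{30949}{40486}\right)}{3} = 1 - \frac{2 a \left(- \frac{30949}{40486} + a\right)}{3}$)
$3062760 + Z{\left(2099 \right)} = 3062760 + \left(1 - \frac{2 \cdot 2099^{2}}{3} + \frac{30949}{60729} \cdot 2099\right) = 3062760 + \left(1 - \frac{8811602}{3} + \frac{64961951}{60729}\right) = 3062760 - \frac{178308236606}{60729} = \frac{7690115434}{60729}$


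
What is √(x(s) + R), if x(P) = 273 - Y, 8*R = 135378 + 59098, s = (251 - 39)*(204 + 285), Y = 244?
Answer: √97354/2 ≈ 156.01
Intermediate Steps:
s = 103668 (s = 212*489 = 103668)
R = 48619/2 (R = (135378 + 59098)/8 = (⅛)*194476 = 48619/2 ≈ 24310.)
x(P) = 29 (x(P) = 273 - 1*244 = 273 - 244 = 29)
√(x(s) + R) = √(29 + 48619/2) = √(48677/2) = √97354/2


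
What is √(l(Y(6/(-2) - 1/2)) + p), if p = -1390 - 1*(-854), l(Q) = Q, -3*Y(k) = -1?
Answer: I*√4821/3 ≈ 23.144*I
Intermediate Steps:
Y(k) = ⅓ (Y(k) = -⅓*(-1) = ⅓)
p = -536 (p = -1390 + 854 = -536)
√(l(Y(6/(-2) - 1/2)) + p) = √(⅓ - 536) = √(-1607/3) = I*√4821/3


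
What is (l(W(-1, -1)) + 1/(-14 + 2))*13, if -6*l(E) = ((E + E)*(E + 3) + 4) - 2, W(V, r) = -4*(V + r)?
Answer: -1547/4 ≈ -386.75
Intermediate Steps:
W(V, r) = -4*V - 4*r
l(E) = -⅓ - E*(3 + E)/3 (l(E) = -(((E + E)*(E + 3) + 4) - 2)/6 = -(((2*E)*(3 + E) + 4) - 2)/6 = -((2*E*(3 + E) + 4) - 2)/6 = -((4 + 2*E*(3 + E)) - 2)/6 = -(2 + 2*E*(3 + E))/6 = -⅓ - E*(3 + E)/3)
(l(W(-1, -1)) + 1/(-14 + 2))*13 = ((-⅓ - (-4*(-1) - 4*(-1)) - (-4*(-1) - 4*(-1))²/3) + 1/(-14 + 2))*13 = ((-⅓ - (4 + 4) - (4 + 4)²/3) + 1/(-12))*13 = ((-⅓ - 1*8 - ⅓*8²) - 1/12)*13 = ((-⅓ - 8 - ⅓*64) - 1/12)*13 = ((-⅓ - 8 - 64/3) - 1/12)*13 = (-89/3 - 1/12)*13 = -119/4*13 = -1547/4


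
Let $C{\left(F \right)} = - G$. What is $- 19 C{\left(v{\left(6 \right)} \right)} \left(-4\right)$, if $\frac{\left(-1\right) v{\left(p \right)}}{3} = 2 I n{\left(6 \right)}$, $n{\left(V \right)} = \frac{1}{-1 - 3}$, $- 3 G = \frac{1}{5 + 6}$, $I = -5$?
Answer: $\frac{76}{33} \approx 2.303$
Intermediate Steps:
$G = - \frac{1}{33}$ ($G = - \frac{1}{3 \left(5 + 6\right)} = - \frac{1}{3 \cdot 11} = \left(- \frac{1}{3}\right) \frac{1}{11} = - \frac{1}{33} \approx -0.030303$)
$n{\left(V \right)} = - \frac{1}{4}$ ($n{\left(V \right)} = \frac{1}{-4} = - \frac{1}{4}$)
$v{\left(p \right)} = - \frac{15}{2}$ ($v{\left(p \right)} = - 3 \cdot 2 \left(-5\right) \left(- \frac{1}{4}\right) = - 3 \left(\left(-10\right) \left(- \frac{1}{4}\right)\right) = \left(-3\right) \frac{5}{2} = - \frac{15}{2}$)
$C{\left(F \right)} = \frac{1}{33}$ ($C{\left(F \right)} = \left(-1\right) \left(- \frac{1}{33}\right) = \frac{1}{33}$)
$- 19 C{\left(v{\left(6 \right)} \right)} \left(-4\right) = \left(-19\right) \frac{1}{33} \left(-4\right) = \left(- \frac{19}{33}\right) \left(-4\right) = \frac{76}{33}$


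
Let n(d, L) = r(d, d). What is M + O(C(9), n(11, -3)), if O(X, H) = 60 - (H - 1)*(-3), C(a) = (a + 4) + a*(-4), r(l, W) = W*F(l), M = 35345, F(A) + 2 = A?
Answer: 35699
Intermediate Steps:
F(A) = -2 + A
r(l, W) = W*(-2 + l)
n(d, L) = d*(-2 + d)
C(a) = 4 - 3*a (C(a) = (4 + a) - 4*a = 4 - 3*a)
O(X, H) = 57 + 3*H (O(X, H) = 60 - (-1 + H)*(-3) = 60 - (3 - 3*H) = 60 + (-3 + 3*H) = 57 + 3*H)
M + O(C(9), n(11, -3)) = 35345 + (57 + 3*(11*(-2 + 11))) = 35345 + (57 + 3*(11*9)) = 35345 + (57 + 3*99) = 35345 + (57 + 297) = 35345 + 354 = 35699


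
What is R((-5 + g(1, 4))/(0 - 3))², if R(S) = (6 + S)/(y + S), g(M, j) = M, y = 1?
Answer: 484/49 ≈ 9.8775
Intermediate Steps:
R(S) = (6 + S)/(1 + S)
R((-5 + g(1, 4))/(0 - 3))² = ((6 + (-5 + 1)/(0 - 3))/(1 + (-5 + 1)/(0 - 3)))² = ((6 - 4/(-3))/(1 - 4/(-3)))² = ((6 - 4*(-⅓))/(1 - 4*(-⅓)))² = ((6 + 4/3)/(1 + 4/3))² = ((22/3)/(7/3))² = ((3/7)*(22/3))² = (22/7)² = 484/49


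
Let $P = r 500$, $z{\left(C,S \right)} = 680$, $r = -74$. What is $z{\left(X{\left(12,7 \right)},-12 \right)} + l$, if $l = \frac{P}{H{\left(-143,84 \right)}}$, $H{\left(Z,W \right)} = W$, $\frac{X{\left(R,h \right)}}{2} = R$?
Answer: $\frac{5030}{21} \approx 239.52$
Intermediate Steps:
$X{\left(R,h \right)} = 2 R$
$P = -37000$ ($P = \left(-74\right) 500 = -37000$)
$l = - \frac{9250}{21}$ ($l = - \frac{37000}{84} = \left(-37000\right) \frac{1}{84} = - \frac{9250}{21} \approx -440.48$)
$z{\left(X{\left(12,7 \right)},-12 \right)} + l = 680 - \frac{9250}{21} = \frac{5030}{21}$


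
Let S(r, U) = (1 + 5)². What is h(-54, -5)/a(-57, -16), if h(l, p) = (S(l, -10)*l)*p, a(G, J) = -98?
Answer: -4860/49 ≈ -99.184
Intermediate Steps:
S(r, U) = 36 (S(r, U) = 6² = 36)
h(l, p) = 36*l*p (h(l, p) = (36*l)*p = 36*l*p)
h(-54, -5)/a(-57, -16) = (36*(-54)*(-5))/(-98) = 9720*(-1/98) = -4860/49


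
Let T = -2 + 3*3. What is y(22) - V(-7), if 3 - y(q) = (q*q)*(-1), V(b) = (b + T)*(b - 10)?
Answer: 487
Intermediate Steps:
T = 7 (T = -2 + 9 = 7)
V(b) = (-10 + b)*(7 + b) (V(b) = (b + 7)*(b - 10) = (7 + b)*(-10 + b) = (-10 + b)*(7 + b))
y(q) = 3 + q**2 (y(q) = 3 - q*q*(-1) = 3 - q**2*(-1) = 3 - (-1)*q**2 = 3 + q**2)
y(22) - V(-7) = (3 + 22**2) - (-70 + (-7)**2 - 3*(-7)) = (3 + 484) - (-70 + 49 + 21) = 487 - 1*0 = 487 + 0 = 487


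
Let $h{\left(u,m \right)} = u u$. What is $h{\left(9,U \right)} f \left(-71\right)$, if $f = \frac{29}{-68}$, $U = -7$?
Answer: $\frac{166779}{68} \approx 2452.6$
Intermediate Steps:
$f = - \frac{29}{68}$ ($f = 29 \left(- \frac{1}{68}\right) = - \frac{29}{68} \approx -0.42647$)
$h{\left(u,m \right)} = u^{2}$
$h{\left(9,U \right)} f \left(-71\right) = 9^{2} \left(- \frac{29}{68}\right) \left(-71\right) = 81 \left(- \frac{29}{68}\right) \left(-71\right) = \left(- \frac{2349}{68}\right) \left(-71\right) = \frac{166779}{68}$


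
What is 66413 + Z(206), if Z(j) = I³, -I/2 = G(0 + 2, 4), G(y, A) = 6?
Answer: 64685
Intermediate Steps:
I = -12 (I = -2*6 = -12)
Z(j) = -1728 (Z(j) = (-12)³ = -1728)
66413 + Z(206) = 66413 - 1728 = 64685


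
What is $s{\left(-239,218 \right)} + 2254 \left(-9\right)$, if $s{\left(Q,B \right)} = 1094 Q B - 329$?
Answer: $-57020203$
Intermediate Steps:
$s{\left(Q,B \right)} = -329 + 1094 B Q$ ($s{\left(Q,B \right)} = 1094 B Q - 329 = -329 + 1094 B Q$)
$s{\left(-239,218 \right)} + 2254 \left(-9\right) = \left(-329 + 1094 \cdot 218 \left(-239\right)\right) + 2254 \left(-9\right) = \left(-329 - 56999588\right) - 20286 = -56999917 - 20286 = -57020203$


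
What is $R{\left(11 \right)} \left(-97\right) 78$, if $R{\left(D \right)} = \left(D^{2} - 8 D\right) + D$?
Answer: $-332904$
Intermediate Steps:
$R{\left(D \right)} = D^{2} - 7 D$
$R{\left(11 \right)} \left(-97\right) 78 = 11 \left(-7 + 11\right) \left(-97\right) 78 = 11 \cdot 4 \left(-97\right) 78 = 44 \left(-97\right) 78 = \left(-4268\right) 78 = -332904$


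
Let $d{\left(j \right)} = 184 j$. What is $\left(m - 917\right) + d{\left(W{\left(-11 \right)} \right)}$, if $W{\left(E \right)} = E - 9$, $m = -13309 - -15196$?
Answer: $-2710$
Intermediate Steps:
$m = 1887$ ($m = -13309 + 15196 = 1887$)
$W{\left(E \right)} = -9 + E$
$\left(m - 917\right) + d{\left(W{\left(-11 \right)} \right)} = \left(1887 - 917\right) + 184 \left(-9 - 11\right) = 970 + 184 \left(-20\right) = 970 - 3680 = -2710$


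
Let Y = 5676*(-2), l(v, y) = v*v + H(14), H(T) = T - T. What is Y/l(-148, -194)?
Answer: -1419/2738 ≈ -0.51826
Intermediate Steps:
H(T) = 0
l(v, y) = v**2 (l(v, y) = v*v + 0 = v**2 + 0 = v**2)
Y = -11352
Y/l(-148, -194) = -11352/((-148)**2) = -11352/21904 = -11352*1/21904 = -1419/2738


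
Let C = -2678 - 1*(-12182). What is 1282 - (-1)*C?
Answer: 10786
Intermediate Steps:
C = 9504 (C = -2678 + 12182 = 9504)
1282 - (-1)*C = 1282 - (-1)*9504 = 1282 - 1*(-9504) = 1282 + 9504 = 10786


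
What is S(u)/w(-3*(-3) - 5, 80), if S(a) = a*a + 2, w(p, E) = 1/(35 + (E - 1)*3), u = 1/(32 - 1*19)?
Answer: 92208/169 ≈ 545.61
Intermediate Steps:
u = 1/13 (u = 1/(32 - 19) = 1/13 ≈ 0.076923)
w(p, E) = 1/(32 + 3*E) (w(p, E) = 1/(35 + (-1 + E)*3) = 1/(35 + (-3 + 3*E)) = 1/(32 + 3*E))
S(a) = 2 + a**2 (S(a) = a**2 + 2 = 2 + a**2)
S(u)/w(-3*(-3) - 5, 80) = (2 + (1/13)**2)/(1/(32 + 3*80)) = (2 + 1/169)/(1/(32 + 240)) = 339/(169*(1/272)) = (339/169)*272 = 92208/169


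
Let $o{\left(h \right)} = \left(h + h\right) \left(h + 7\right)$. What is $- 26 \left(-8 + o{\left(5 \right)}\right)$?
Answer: $-2912$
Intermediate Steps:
$o{\left(h \right)} = 2 h \left(7 + h\right)$
$- 26 \left(-8 + o{\left(5 \right)}\right) = - 26 \left(-8 + 2 \cdot 5 \left(7 + 5\right)\right) = - 26 \left(-8 + 2 \cdot 5 \cdot 12\right) = - 26 \left(-8 + 120\right) = \left(-26\right) 112 = -2912$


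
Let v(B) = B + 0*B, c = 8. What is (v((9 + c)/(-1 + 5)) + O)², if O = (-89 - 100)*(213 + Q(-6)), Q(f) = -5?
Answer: 24721587361/16 ≈ 1.5451e+9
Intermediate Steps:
O = -39312 (O = (-89 - 100)*(213 - 5) = -189*208 = -39312)
v(B) = B (v(B) = B + 0 = B)
(v((9 + c)/(-1 + 5)) + O)² = ((9 + 8)/(-1 + 5) - 39312)² = (17/4 - 39312)² = (-157231/4)² = 24721587361/16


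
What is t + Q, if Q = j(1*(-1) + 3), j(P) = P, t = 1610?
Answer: 1612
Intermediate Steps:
Q = 2 (Q = 1*(-1) + 3 = -1 + 3 = 2)
t + Q = 1610 + 2 = 1612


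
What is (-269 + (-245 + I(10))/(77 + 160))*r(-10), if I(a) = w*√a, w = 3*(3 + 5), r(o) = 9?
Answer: -191994/79 + 72*√10/79 ≈ -2427.4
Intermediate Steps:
w = 24 (w = 3*8 = 24)
I(a) = 24*√a
(-269 + (-245 + I(10))/(77 + 160))*r(-10) = (-269 + (-245 + 24*√10)/(77 + 160))*9 = (-269 + (-245 + 24*√10)/237)*9 = (-269 + (-245 + 24*√10)*(1/237))*9 = (-269 + (-245/237 + 8*√10/79))*9 = (-63998/237 + 8*√10/79)*9 = -191994/79 + 72*√10/79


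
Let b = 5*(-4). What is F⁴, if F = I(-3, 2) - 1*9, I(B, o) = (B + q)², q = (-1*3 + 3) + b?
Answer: 73116160000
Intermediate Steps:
b = -20
q = -20 (q = (-1*3 + 3) - 20 = (-3 + 3) - 20 = 0 - 20 = -20)
I(B, o) = (-20 + B)² (I(B, o) = (B - 20)² = (-20 + B)²)
F = 520 (F = (-20 - 3)² - 1*9 = (-23)² - 9 = 529 - 9 = 520)
F⁴ = 520⁴ = 73116160000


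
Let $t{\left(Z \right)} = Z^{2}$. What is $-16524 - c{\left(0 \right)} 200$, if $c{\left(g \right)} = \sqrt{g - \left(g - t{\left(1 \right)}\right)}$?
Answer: $-16724$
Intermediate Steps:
$c{\left(g \right)} = 1$ ($c{\left(g \right)} = \sqrt{g - \left(-1 + g\right)} = \sqrt{1} = 1$)
$-16524 - c{\left(0 \right)} 200 = -16524 - 1 \cdot 200 = -16524 - 200 = -16724$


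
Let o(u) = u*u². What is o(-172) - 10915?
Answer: -5099363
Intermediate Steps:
o(u) = u³
o(-172) - 10915 = (-172)³ - 10915 = -5088448 - 10915 = -5099363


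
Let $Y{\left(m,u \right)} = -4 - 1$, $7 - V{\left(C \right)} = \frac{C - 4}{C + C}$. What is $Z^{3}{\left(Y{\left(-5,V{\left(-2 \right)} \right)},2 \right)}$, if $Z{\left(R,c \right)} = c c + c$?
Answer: $216$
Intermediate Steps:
$V{\left(C \right)} = 7 - \frac{-4 + C}{2 C}$ ($V{\left(C \right)} = 7 - \frac{C - 4}{C + C} = 7 - \frac{-4 + C}{2 C}$)
$Y{\left(m,u \right)} = -5$
$Z{\left(R,c \right)} = c + c^{2}$ ($Z{\left(R,c \right)} = c^{2} + c = c + c^{2}$)
$Z^{3}{\left(Y{\left(-5,V{\left(-2 \right)} \right)},2 \right)} = \left(2 \left(1 + 2\right)\right)^{3} = \left(2 \cdot 3\right)^{3} = 6^{3} = 216$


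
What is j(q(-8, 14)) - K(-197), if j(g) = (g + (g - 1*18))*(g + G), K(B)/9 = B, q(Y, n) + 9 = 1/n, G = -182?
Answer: 844677/98 ≈ 8619.2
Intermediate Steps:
q(Y, n) = -9 + 1/n
K(B) = 9*B
j(g) = (-182 + g)*(-18 + 2*g) (j(g) = (g + (g - 1*18))*(g - 182) = (g + (g - 18))*(-182 + g) = (g + (-18 + g))*(-182 + g) = (-18 + 2*g)*(-182 + g) = (-182 + g)*(-18 + 2*g))
j(q(-8, 14)) - K(-197) = (3276 - 382*(-9 + 1/14) + 2*(-9 + 1/14)**2) - 9*(-197) = (3276 - 382*(-9 + 1/14) + 2*(-9 + 1/14)**2) - 1*(-1773) = (3276 - 382*(-125/14) + 2*(-125/14)**2) + 1773 = (3276 + 23875/7 + 2*(15625/196)) + 1773 = (3276 + 23875/7 + 15625/98) + 1773 = 670923/98 + 1773 = 844677/98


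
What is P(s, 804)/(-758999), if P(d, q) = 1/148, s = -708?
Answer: -1/112331852 ≈ -8.9022e-9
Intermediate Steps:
P(d, q) = 1/148
P(s, 804)/(-758999) = (1/148)/(-758999) = (1/148)*(-1/758999) = -1/112331852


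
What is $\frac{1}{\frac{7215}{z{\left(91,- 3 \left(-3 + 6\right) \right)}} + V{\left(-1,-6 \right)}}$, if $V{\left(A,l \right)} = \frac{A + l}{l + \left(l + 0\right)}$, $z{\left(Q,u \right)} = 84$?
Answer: $\frac{21}{1816} \approx 0.011564$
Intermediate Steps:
$V{\left(A,l \right)} = \frac{A + l}{2 l}$ ($V{\left(A,l \right)} = \frac{A + l}{l + l} = \frac{A + l}{2 l}$)
$\frac{1}{\frac{7215}{z{\left(91,- 3 \left(-3 + 6\right) \right)}} + V{\left(-1,-6 \right)}} = \frac{1}{\frac{7215}{84} + \frac{-1 - 6}{2 \left(-6\right)}} = \frac{1}{7215 \cdot \frac{1}{84} + \frac{1}{2} \left(- \frac{1}{6}\right) \left(-7\right)} = \frac{1}{\frac{2405}{28} + \frac{7}{12}} = \frac{1}{\frac{1816}{21}} = \frac{21}{1816}$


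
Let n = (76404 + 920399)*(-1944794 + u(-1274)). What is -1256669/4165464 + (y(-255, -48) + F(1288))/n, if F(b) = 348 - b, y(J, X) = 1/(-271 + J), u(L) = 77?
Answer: -71186868246265578265/235962164602754215448 ≈ -0.30169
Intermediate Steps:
n = -1938499739751 (n = (76404 + 920399)*(-1944794 + 77) = 996803*(-1944717) = -1938499739751)
-1256669/4165464 + (y(-255, -48) + F(1288))/n = -1256669/4165464 + (1/(-271 - 255) + (348 - 1*1288))/(-1938499739751) = -1256669*1/4165464 + (1/(-526) + (348 - 1288))*(-1/1938499739751) = -1256669/4165464 + (-1/526 - 940)*(-1/1938499739751) = -1256669/4165464 - 494441/526*(-1/1938499739751) = -1256669/4165464 + 494441/1019650863109026 = -71186868246265578265/235962164602754215448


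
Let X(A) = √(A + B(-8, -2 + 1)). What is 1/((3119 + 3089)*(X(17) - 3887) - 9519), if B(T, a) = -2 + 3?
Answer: -24140015/582739630493473 - 18624*√2/582739630493473 ≈ -4.1470e-8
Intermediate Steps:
B(T, a) = 1
X(A) = √(1 + A) (X(A) = √(A + 1) = √(1 + A))
1/((3119 + 3089)*(X(17) - 3887) - 9519) = 1/((3119 + 3089)*(√(1 + 17) - 3887) - 9519) = 1/(6208*(√18 - 3887) - 9519) = 1/(6208*(3*√2 - 3887) - 9519) = 1/(6208*(-3887 + 3*√2) - 9519) = 1/((-24130496 + 18624*√2) - 9519) = 1/(-24140015 + 18624*√2)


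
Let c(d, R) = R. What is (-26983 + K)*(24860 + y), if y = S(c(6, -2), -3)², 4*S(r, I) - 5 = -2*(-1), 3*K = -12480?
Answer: -12388965687/16 ≈ -7.7431e+8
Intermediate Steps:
K = -4160 (K = (⅓)*(-12480) = -4160)
S(r, I) = 7/4 (S(r, I) = 5/4 + (-2*(-1))/4 = 5/4 + (¼)*2 = 5/4 + ½ = 7/4)
y = 49/16 (y = (7/4)² = 49/16 ≈ 3.0625)
(-26983 + K)*(24860 + y) = (-26983 - 4160)*(24860 + 49/16) = -31143*397809/16 = -12388965687/16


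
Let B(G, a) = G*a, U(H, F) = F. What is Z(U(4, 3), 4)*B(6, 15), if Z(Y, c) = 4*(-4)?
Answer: -1440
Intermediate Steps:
Z(Y, c) = -16
Z(U(4, 3), 4)*B(6, 15) = -96*15 = -16*90 = -1440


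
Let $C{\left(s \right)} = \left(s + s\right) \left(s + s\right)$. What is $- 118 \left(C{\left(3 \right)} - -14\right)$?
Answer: $-5900$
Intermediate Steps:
$C{\left(s \right)} = 4 s^{2}$ ($C{\left(s \right)} = 2 s 2 s = 4 s^{2}$)
$- 118 \left(C{\left(3 \right)} - -14\right) = - 118 \left(4 \cdot 3^{2} - -14\right) = - 118 \left(4 \cdot 9 + 14\right) = - 118 \left(36 + 14\right) = \left(-118\right) 50 = -5900$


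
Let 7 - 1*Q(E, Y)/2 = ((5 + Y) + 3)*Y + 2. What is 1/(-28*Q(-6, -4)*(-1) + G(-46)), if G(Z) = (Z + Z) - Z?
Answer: 1/1130 ≈ 0.00088496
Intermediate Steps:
Q(E, Y) = 10 - 2*Y*(8 + Y) (Q(E, Y) = 14 - 2*(((5 + Y) + 3)*Y + 2) = 14 - 2*((8 + Y)*Y + 2) = 14 - 2*(Y*(8 + Y) + 2) = 14 - 2*(2 + Y*(8 + Y)) = 14 + (-4 - 2*Y*(8 + Y)) = 10 - 2*Y*(8 + Y))
G(Z) = Z (G(Z) = 2*Z - Z = Z)
1/(-28*Q(-6, -4)*(-1) + G(-46)) = 1/(-28*(10 - 16*(-4) - 2*(-4)**2)*(-1) - 46) = 1/(-28*(10 + 64 - 2*16)*(-1) - 46) = 1/(-28*(10 + 64 - 32)*(-1) - 46) = 1/(-28*42*(-1) - 46) = 1/(-1176*(-1) - 46) = 1/(1176 - 46) = 1/1130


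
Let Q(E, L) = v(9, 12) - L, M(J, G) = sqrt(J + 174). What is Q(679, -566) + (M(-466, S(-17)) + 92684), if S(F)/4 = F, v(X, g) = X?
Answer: 93259 + 2*I*sqrt(73) ≈ 93259.0 + 17.088*I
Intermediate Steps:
S(F) = 4*F
M(J, G) = sqrt(174 + J)
Q(E, L) = 9 - L
Q(679, -566) + (M(-466, S(-17)) + 92684) = (9 - 1*(-566)) + (sqrt(174 - 466) + 92684) = (9 + 566) + (sqrt(-292) + 92684) = 575 + (2*I*sqrt(73) + 92684) = 575 + (92684 + 2*I*sqrt(73)) = 93259 + 2*I*sqrt(73)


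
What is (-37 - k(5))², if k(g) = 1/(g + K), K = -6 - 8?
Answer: 110224/81 ≈ 1360.8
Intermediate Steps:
K = -14
k(g) = 1/(-14 + g) (k(g) = 1/(g - 14) = 1/(-14 + g))
(-37 - k(5))² = (-37 - 1/(-14 + 5))² = (-37 - 1/(-9))² = (-37 - 1*(-⅑))² = (-37 + ⅑)² = (-332/9)² = 110224/81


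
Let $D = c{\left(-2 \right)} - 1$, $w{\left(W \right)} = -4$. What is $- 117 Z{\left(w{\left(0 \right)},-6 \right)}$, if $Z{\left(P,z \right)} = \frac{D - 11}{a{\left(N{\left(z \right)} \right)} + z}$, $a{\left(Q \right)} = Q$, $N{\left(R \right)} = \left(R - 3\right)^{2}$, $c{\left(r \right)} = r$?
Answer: $\frac{546}{25} \approx 21.84$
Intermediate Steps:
$N{\left(R \right)} = \left(-3 + R\right)^{2}$
$D = -3$ ($D = -2 - 1 = -3$)
$Z{\left(P,z \right)} = - \frac{14}{z + \left(-3 + z\right)^{2}}$ ($Z{\left(P,z \right)} = \frac{-3 - 11}{\left(-3 + z\right)^{2} + z} = - \frac{14}{z + \left(-3 + z\right)^{2}}$)
$- 117 Z{\left(w{\left(0 \right)},-6 \right)} = - 117 \left(- \frac{14}{-6 + \left(-3 - 6\right)^{2}}\right) = - 117 \left(- \frac{14}{-6 + \left(-9\right)^{2}}\right) = - 117 \left(- \frac{14}{-6 + 81}\right) = - 117 \left(- \frac{14}{75}\right) = - 117 \left(\left(-14\right) \frac{1}{75}\right) = \left(-117\right) \left(- \frac{14}{75}\right) = \frac{546}{25}$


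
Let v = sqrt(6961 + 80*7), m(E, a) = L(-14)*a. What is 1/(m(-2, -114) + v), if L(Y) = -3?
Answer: 114/36481 - sqrt(7521)/109443 ≈ 0.0023325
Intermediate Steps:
m(E, a) = -3*a
v = sqrt(7521) (v = sqrt(6961 + 560) = sqrt(7521) ≈ 86.724)
1/(m(-2, -114) + v) = 1/(-3*(-114) + sqrt(7521)) = 1/(342 + sqrt(7521))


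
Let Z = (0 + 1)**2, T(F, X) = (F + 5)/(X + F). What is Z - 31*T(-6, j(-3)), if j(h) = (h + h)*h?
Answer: 43/12 ≈ 3.5833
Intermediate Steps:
j(h) = 2*h**2 (j(h) = (2*h)*h = 2*h**2)
T(F, X) = (5 + F)/(F + X)
Z = 1 (Z = 1**2 = 1)
Z - 31*T(-6, j(-3)) = 1 - 31*(5 - 6)/(-6 + 2*(-3)**2) = 1 - 31*(-1)/(-6 + 2*9) = 1 - 31*(-1)/(-6 + 18) = 1 - 31*(-1)/12 = 1 - 31*(-1/12) = 1 + 31/12 = 43/12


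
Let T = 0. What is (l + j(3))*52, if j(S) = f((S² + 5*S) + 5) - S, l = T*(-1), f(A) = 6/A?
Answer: -4212/29 ≈ -145.24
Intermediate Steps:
l = 0 (l = 0*(-1) = 0)
j(S) = -S + 6/(5 + S² + 5*S) (j(S) = 6/((S² + 5*S) + 5) - S = 6/(5 + S² + 5*S) - S = -S + 6/(5 + S² + 5*S))
(l + j(3))*52 = (0 + (-1*3 + 6/(5 + 3² + 5*3)))*52 = (0 + (-3 + 6/(5 + 9 + 15)))*52 = (0 + (-3 + 6/29))*52 = (0 - 81/29)*52 = -81/29*52 = -4212/29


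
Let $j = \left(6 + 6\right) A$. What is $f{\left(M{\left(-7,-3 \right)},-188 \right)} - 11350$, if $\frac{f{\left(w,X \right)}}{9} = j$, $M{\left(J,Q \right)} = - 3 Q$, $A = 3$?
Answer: $-11026$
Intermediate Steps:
$j = 36$ ($j = \left(6 + 6\right) 3 = 12 \cdot 3 = 36$)
$f{\left(w,X \right)} = 324$ ($f{\left(w,X \right)} = 9 \cdot 36 = 324$)
$f{\left(M{\left(-7,-3 \right)},-188 \right)} - 11350 = 324 - 11350 = -11026$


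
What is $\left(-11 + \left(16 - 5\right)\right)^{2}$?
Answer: $0$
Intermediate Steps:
$\left(-11 + \left(16 - 5\right)\right)^{2} = \left(-11 + 11\right)^{2} = 0^{2} = 0$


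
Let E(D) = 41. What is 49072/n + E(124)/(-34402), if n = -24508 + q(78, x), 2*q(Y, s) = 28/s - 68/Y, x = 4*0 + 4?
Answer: -131756012417/65755466770 ≈ -2.0037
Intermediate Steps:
x = 4 (x = 0 + 4 = 4)
q(Y, s) = -34/Y + 14/s (q(Y, s) = (28/s - 68/Y)/2 = (-68/Y + 28/s)/2 = -34/Y + 14/s)
n = -1911385/78 (n = -24508 + (-34/78 + 14/4) = -24508 + (-34*1/78 + 14*(¼)) = -24508 + (-17/39 + 7/2) = -24508 + 239/78 = -1911385/78 ≈ -24505.)
49072/n + E(124)/(-34402) = 49072/(-1911385/78) + 41/(-34402) = 49072*(-78/1911385) + 41*(-1/34402) = -3827616/1911385 - 41/34402 = -131756012417/65755466770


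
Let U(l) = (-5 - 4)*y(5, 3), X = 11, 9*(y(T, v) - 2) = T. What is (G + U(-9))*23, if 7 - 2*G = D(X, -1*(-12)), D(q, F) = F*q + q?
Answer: -2093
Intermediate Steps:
y(T, v) = 2 + T/9
D(q, F) = q + F*q
G = -68 (G = 7/2 - 11*(1 - 1*(-12))/2 = 7/2 - 11*(1 + 12)/2 = 7/2 - 11*13/2 = 7/2 - ½*143 = 7/2 - 143/2 = -68)
U(l) = -23 (U(l) = (-5 - 4)*(2 + (⅑)*5) = -9*(2 + 5/9) = -9*23/9 = -23)
(G + U(-9))*23 = (-68 - 23)*23 = -91*23 = -2093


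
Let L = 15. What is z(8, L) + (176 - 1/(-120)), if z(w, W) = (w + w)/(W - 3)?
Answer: 21281/120 ≈ 177.34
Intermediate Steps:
z(w, W) = 2*w/(-3 + W) (z(w, W) = (2*w)/(-3 + W) = 2*w/(-3 + W))
z(8, L) + (176 - 1/(-120)) = 2*8/(-3 + 15) + (176 - 1/(-120)) = 2*8/12 + (176 - 1*(-1/120)) = 2*8*(1/12) + (176 + 1/120) = 4/3 + 21121/120 = 21281/120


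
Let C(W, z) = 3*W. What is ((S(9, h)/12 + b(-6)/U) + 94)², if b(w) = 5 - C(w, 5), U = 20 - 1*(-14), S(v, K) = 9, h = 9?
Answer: 42107121/4624 ≈ 9106.2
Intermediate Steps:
U = 34 (U = 20 + 14 = 34)
b(w) = 5 - 3*w
((S(9, h)/12 + b(-6)/U) + 94)² = ((9/12 + (5 - 3*(-6))/34) + 94)² = ((9*(1/12) + (5 + 18)*(1/34)) + 94)² = ((¾ + 23*(1/34)) + 94)² = ((¾ + 23/34) + 94)² = (97/68 + 94)² = (6489/68)² = 42107121/4624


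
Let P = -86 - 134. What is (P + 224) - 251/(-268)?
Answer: 1323/268 ≈ 4.9366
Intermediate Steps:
P = -220
(P + 224) - 251/(-268) = (-220 + 224) - 251/(-268) = 4 - 251*(-1/268) = 4 + 251/268 = 1323/268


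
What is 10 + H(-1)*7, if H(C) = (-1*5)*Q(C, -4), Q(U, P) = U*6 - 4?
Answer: 360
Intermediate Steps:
Q(U, P) = -4 + 6*U (Q(U, P) = 6*U - 4 = -4 + 6*U)
H(C) = 20 - 30*C (H(C) = (-1*5)*(-4 + 6*C) = -5*(-4 + 6*C) = 20 - 30*C)
10 + H(-1)*7 = 10 + (20 - 30*(-1))*7 = 10 + (20 + 30)*7 = 10 + 50*7 = 10 + 350 = 360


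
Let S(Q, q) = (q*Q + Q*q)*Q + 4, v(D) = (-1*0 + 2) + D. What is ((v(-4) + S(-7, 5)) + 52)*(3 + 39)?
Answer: 22848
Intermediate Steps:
v(D) = 2 + D (v(D) = (0 + 2) + D = 2 + D)
S(Q, q) = 4 + 2*q*Q² (S(Q, q) = (Q*q + Q*q)*Q + 4 = (2*Q*q)*Q + 4 = 2*q*Q² + 4 = 4 + 2*q*Q²)
((v(-4) + S(-7, 5)) + 52)*(3 + 39) = (((2 - 4) + (4 + 2*5*(-7)²)) + 52)*(3 + 39) = ((-2 + (4 + 2*5*49)) + 52)*42 = ((-2 + (4 + 490)) + 52)*42 = ((-2 + 494) + 52)*42 = (492 + 52)*42 = 544*42 = 22848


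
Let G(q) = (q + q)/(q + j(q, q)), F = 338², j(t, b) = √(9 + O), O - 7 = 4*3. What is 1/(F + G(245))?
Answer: 489601237/55934983379278 + 35*√7/27967491689639 ≈ 8.7530e-6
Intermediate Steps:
O = 19 (O = 7 + 4*3 = 7 + 12 = 19)
j(t, b) = 2*√7 (j(t, b) = √(9 + 19) = √28 = 2*√7)
F = 114244
G(q) = 2*q/(q + 2*√7) (G(q) = (q + q)/(q + 2*√7) = (2*q)/(q + 2*√7) = 2*q/(q + 2*√7))
1/(F + G(245)) = 1/(114244 + 2*245/(245 + 2*√7)) = 1/(114244 + 490/(245 + 2*√7))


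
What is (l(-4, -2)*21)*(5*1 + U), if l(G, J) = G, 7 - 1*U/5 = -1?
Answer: -3780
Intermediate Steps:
U = 40 (U = 35 - 5*(-1) = 35 + 5 = 40)
(l(-4, -2)*21)*(5*1 + U) = (-4*21)*(5*1 + 40) = -84*(5 + 40) = -84*45 = -3780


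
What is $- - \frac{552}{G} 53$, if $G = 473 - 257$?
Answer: $\frac{1219}{9} \approx 135.44$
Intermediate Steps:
$G = 216$
$- - \frac{552}{G} 53 = - - \frac{552}{216} \cdot 53 = - \left(-552\right) \frac{1}{216} \cdot 53 = - \frac{\left(-23\right) 53}{9} = \left(-1\right) \left(- \frac{1219}{9}\right) = \frac{1219}{9}$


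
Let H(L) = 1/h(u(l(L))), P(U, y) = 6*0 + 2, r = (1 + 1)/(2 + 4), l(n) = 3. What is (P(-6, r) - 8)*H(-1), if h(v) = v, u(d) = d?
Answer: -2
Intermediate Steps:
r = 1/3 (r = 2/6 = 2*(1/6) = 1/3 ≈ 0.33333)
P(U, y) = 2 (P(U, y) = 0 + 2 = 2)
H(L) = 1/3
(P(-6, r) - 8)*H(-1) = (2 - 8)*(1/3) = -6*1/3 = -2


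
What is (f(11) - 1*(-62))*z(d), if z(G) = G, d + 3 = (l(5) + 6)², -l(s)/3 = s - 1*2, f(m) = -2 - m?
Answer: 294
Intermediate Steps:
l(s) = 6 - 3*s (l(s) = -3*(s - 1*2) = -3*(s - 2) = -3*(-2 + s) = 6 - 3*s)
d = 6 (d = -3 + ((6 - 3*5) + 6)² = -3 + ((6 - 15) + 6)² = -3 + (-9 + 6)² = -3 + (-3)² = -3 + 9 = 6)
(f(11) - 1*(-62))*z(d) = ((-2 - 1*11) - 1*(-62))*6 = ((-2 - 11) + 62)*6 = (-13 + 62)*6 = 49*6 = 294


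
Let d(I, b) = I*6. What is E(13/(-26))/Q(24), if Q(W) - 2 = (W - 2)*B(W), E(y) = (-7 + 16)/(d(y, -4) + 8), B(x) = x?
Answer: 9/2650 ≈ 0.0033962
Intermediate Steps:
d(I, b) = 6*I
E(y) = 9/(8 + 6*y) (E(y) = (-7 + 16)/(6*y + 8) = 9/(8 + 6*y))
Q(W) = 2 + W*(-2 + W) (Q(W) = 2 + (W - 2)*W = 2 + (-2 + W)*W = 2 + W*(-2 + W))
E(13/(-26))/Q(24) = (9/(2*(4 + 3*(13/(-26)))))/(2 + 24**2 - 2*24) = (9/(2*(4 + 3*(13*(-1/26)))))/(2 + 576 - 48) = (9/(2*(4 + 3*(-1/2))))/530 = (9/(2*(4 - 3/2)))*(1/530) = (9/(2*(5/2)))*(1/530) = ((9/2)*(2/5))*(1/530) = (9/5)*(1/530) = 9/2650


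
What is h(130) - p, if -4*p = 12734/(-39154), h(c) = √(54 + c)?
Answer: -6367/78308 + 2*√46 ≈ 13.483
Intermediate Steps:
p = 6367/78308 (p = -6367/(2*(-39154)) = -6367*(-1)/(2*39154) = -¼*(-6367/19577) = 6367/78308 ≈ 0.081307)
h(130) - p = √(54 + 130) - 1*6367/78308 = √184 - 6367/78308 = 2*√46 - 6367/78308 = -6367/78308 + 2*√46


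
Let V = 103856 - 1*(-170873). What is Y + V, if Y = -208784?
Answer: 65945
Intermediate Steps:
V = 274729 (V = 103856 + 170873 = 274729)
Y + V = -208784 + 274729 = 65945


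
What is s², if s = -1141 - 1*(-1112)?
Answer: 841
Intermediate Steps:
s = -29 (s = -1141 + 1112 = -29)
s² = (-29)² = 841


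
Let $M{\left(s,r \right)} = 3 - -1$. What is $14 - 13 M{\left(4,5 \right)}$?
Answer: $-38$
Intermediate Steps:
$M{\left(s,r \right)} = 4$ ($M{\left(s,r \right)} = 3 + 1 = 4$)
$14 - 13 M{\left(4,5 \right)} = 14 - 52 = -38$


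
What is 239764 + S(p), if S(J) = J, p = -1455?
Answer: 238309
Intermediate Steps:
239764 + S(p) = 239764 - 1455 = 238309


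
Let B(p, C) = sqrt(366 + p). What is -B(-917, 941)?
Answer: -I*sqrt(551) ≈ -23.473*I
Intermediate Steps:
-B(-917, 941) = -sqrt(366 - 917) = -sqrt(-551) = -I*sqrt(551)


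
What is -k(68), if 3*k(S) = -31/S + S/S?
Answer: -37/204 ≈ -0.18137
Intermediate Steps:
k(S) = 1/3 - 31/(3*S) (k(S) = (-31/S + S/S)/3 = (-31/S + 1)/3 = (1 - 31/S)/3 = 1/3 - 31/(3*S))
-k(68) = -(-31 + 68)/(3*68) = -37/(3*68) = -1*37/204 = -37/204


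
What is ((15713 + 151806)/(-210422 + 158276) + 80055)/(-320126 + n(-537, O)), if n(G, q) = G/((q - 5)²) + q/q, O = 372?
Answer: -11474349727471/45885624380748 ≈ -0.25006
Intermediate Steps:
n(G, q) = 1 + G/(-5 + q)² (n(G, q) = G/((-5 + q)²) + 1 = G/(-5 + q)² + 1 = 1 + G/(-5 + q)²)
((15713 + 151806)/(-210422 + 158276) + 80055)/(-320126 + n(-537, O)) = ((15713 + 151806)/(-210422 + 158276) + 80055)/(-320126 + (1 - 537/(-5 + 372)²)) = (167519/(-52146) + 80055)/(-320126 + (1 - 537/367²)) = (167519*(-1/52146) + 80055)/(-320126 + (1 - 537*1/134689)) = (-167519/52146 + 80055)/(-320126 + (1 - 537/134689)) = 4174380511/(52146*(-320126 + 134152/134689)) = 4174380511/(52146*(-43117316662/134689)) = (4174380511/52146)*(-134689/43117316662) = -11474349727471/45885624380748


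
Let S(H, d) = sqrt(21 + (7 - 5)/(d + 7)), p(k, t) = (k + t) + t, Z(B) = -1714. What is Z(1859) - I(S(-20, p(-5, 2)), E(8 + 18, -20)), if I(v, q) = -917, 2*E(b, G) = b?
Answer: -797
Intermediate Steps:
E(b, G) = b/2
p(k, t) = k + 2*t
S(H, d) = sqrt(21 + 2/(7 + d))
Z(1859) - I(S(-20, p(-5, 2)), E(8 + 18, -20)) = -1714 - 1*(-917) = -1714 + 917 = -797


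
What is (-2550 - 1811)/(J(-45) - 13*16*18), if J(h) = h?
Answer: 4361/3789 ≈ 1.1510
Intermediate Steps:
(-2550 - 1811)/(J(-45) - 13*16*18) = (-2550 - 1811)/(-45 - 13*16*18) = -4361/(-45 - 208*18) = -4361/(-45 - 3744) = -4361/(-3789) = -4361*(-1/3789) = 4361/3789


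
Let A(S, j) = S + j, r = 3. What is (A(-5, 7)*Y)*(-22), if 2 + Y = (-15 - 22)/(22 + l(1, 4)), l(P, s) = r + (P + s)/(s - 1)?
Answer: 2981/20 ≈ 149.05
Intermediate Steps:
l(P, s) = 3 + (P + s)/(-1 + s) (l(P, s) = 3 + (P + s)/(s - 1) = 3 + (P + s)/(-1 + s))
Y = -271/80 (Y = -2 + (-15 - 22)/(22 + (-3 + 1 + 4*4)/(-1 + 4)) = -2 - 37/(22 + (-3 + 1 + 16)/3) = -2 - 37/(22 + (1/3)*14) = -2 - 37/(22 + 14/3) = -2 - 37/80/3 = -2 - 37*3/80 = -2 - 111/80 = -271/80 ≈ -3.3875)
(A(-5, 7)*Y)*(-22) = ((-5 + 7)*(-271/80))*(-22) = (2*(-271/80))*(-22) = -271/40*(-22) = 2981/20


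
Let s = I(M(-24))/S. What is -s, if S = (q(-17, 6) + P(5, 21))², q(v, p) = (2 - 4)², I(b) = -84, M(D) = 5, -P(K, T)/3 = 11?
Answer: 84/841 ≈ 0.099881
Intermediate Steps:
P(K, T) = -33 (P(K, T) = -3*11 = -33)
q(v, p) = 4 (q(v, p) = (-2)² = 4)
S = 841 (S = (4 - 33)² = (-29)² = 841)
s = -84/841 ≈ -0.099881
-s = -1*(-84/841) = 84/841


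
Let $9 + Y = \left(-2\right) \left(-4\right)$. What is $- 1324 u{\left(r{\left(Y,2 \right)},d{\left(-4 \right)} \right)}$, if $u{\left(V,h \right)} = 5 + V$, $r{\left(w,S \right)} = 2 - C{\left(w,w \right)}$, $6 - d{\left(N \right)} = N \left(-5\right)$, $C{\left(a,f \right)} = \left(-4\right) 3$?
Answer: $-25156$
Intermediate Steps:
$C{\left(a,f \right)} = -12$
$d{\left(N \right)} = 6 + 5 N$ ($d{\left(N \right)} = 6 - N \left(-5\right) = 6 - - 5 N = 6 + 5 N$)
$Y = -1$ ($Y = -9 - -8 = -9 + 8 = -1$)
$r{\left(w,S \right)} = 14$ ($r{\left(w,S \right)} = 2 - -12 = 2 + 12 = 14$)
$- 1324 u{\left(r{\left(Y,2 \right)},d{\left(-4 \right)} \right)} = - 1324 \left(5 + 14\right) = \left(-1324\right) 19 = -25156$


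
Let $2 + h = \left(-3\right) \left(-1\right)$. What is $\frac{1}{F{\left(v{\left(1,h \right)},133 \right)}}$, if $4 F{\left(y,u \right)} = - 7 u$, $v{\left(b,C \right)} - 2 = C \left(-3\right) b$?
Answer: $- \frac{4}{931} \approx -0.0042965$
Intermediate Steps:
$h = 1$ ($h = -2 - -3 = -2 + 3 = 1$)
$v{\left(b,C \right)} = 2 - 3 C b$ ($v{\left(b,C \right)} = 2 + C \left(-3\right) b = 2 + - 3 C b = 2 - 3 C b$)
$F{\left(y,u \right)} = - \frac{7 u}{4}$ ($F{\left(y,u \right)} = \frac{\left(-7\right) u}{4} = - \frac{7 u}{4}$)
$\frac{1}{F{\left(v{\left(1,h \right)},133 \right)}} = \frac{1}{\left(- \frac{7}{4}\right) 133} = \frac{1}{- \frac{931}{4}} = - \frac{4}{931}$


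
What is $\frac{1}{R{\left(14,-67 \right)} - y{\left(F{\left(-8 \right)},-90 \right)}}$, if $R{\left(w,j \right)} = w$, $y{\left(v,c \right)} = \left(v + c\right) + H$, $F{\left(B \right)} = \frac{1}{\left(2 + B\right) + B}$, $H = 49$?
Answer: $\frac{14}{771} \approx 0.018158$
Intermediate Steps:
$F{\left(B \right)} = \frac{1}{2 + 2 B}$
$y{\left(v,c \right)} = 49 + c + v$ ($y{\left(v,c \right)} = \left(v + c\right) + 49 = \left(c + v\right) + 49 = 49 + c + v$)
$\frac{1}{R{\left(14,-67 \right)} - y{\left(F{\left(-8 \right)},-90 \right)}} = \frac{1}{14 - \left(49 - 90 + \frac{1}{2 \left(1 - 8\right)}\right)} = \frac{1}{14 - \left(49 - 90 + \frac{1}{2 \left(-7\right)}\right)} = \frac{1}{14 - \left(49 - 90 + \frac{1}{2} \left(- \frac{1}{7}\right)\right)} = \frac{1}{14 - \left(49 - 90 - \frac{1}{14}\right)} = \frac{1}{14 - - \frac{575}{14}} = \frac{1}{14 + \frac{575}{14}} = \frac{1}{\frac{771}{14}} = \frac{14}{771}$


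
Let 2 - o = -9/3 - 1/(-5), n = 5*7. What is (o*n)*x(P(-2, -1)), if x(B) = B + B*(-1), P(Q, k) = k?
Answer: 0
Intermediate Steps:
n = 35
o = 24/5 (o = 2 - (-9/3 - 1/(-5)) = 2 - (-9*1/3 - 1*(-1/5)) = 2 - (-3 + 1/5) = 2 - 1*(-14/5) = 2 + 14/5 = 24/5 ≈ 4.8000)
x(B) = 0 (x(B) = B - B = 0)
(o*n)*x(P(-2, -1)) = ((24/5)*35)*0 = 168*0 = 0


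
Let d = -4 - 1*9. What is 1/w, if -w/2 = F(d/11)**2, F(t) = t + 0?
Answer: -121/338 ≈ -0.35799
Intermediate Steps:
d = -13 (d = -4 - 9 = -13)
F(t) = t
w = -338/121 (w = -2*(-13/11)**2 = -2*169/121 = -338/121 ≈ -2.7934)
1/w = 1/(-338/121) = -121/338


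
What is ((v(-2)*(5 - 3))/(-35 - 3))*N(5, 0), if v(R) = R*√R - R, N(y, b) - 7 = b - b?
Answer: -14/19 + 14*I*√2/19 ≈ -0.73684 + 1.0421*I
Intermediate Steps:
N(y, b) = 7 (N(y, b) = 7 + (b - b) = 7 + 0 = 7)
v(R) = R^(3/2) - R
((v(-2)*(5 - 3))/(-35 - 3))*N(5, 0) = ((((-2)^(3/2) - 1*(-2))*(5 - 3))/(-35 - 3))*7 = (((-2*I*√2 + 2)*2)/(-38))*7 = -(2 - 2*I*√2)*2/38*7 = -(4 - 4*I*√2)/38*7 = (-2/19 + 2*I*√2/19)*7 = -14/19 + 14*I*√2/19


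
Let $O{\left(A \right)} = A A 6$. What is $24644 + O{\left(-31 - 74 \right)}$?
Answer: $90794$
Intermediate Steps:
$O{\left(A \right)} = 6 A^{2}$ ($O{\left(A \right)} = A^{2} \cdot 6 = 6 A^{2}$)
$24644 + O{\left(-31 - 74 \right)} = 24644 + 6 \left(-31 - 74\right)^{2} = 24644 + 6 \left(-105\right)^{2} = 24644 + 6 \cdot 11025 = 24644 + 66150 = 90794$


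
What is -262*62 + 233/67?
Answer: -1088115/67 ≈ -16241.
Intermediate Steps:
-262*62 + 233/67 = -16244 + 233*(1/67) = -16244 + 233/67 = -1088115/67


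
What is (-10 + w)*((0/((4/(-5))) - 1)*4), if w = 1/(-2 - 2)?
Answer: 41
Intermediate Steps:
w = -¼ (w = 1/(-4) = -¼ ≈ -0.25000)
(-10 + w)*((0/((4/(-5))) - 1)*4) = (-10 - ¼)*((0/((4/(-5))) - 1)*4) = -41*(0/((4*(-⅕))) - 1)*4/4 = -41*(0/(-⅘) - 1)*4/4 = -41*(0*(-5/4) - 1)*4/4 = -41*(0 - 1)*4/4 = -(-41)*4/4 = -41/4*(-4) = 41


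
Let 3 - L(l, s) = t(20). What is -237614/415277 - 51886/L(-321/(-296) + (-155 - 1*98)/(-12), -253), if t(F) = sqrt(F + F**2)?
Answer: 21514509304/56892949 + 103772*sqrt(105)/411 ≈ 2965.4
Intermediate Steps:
L(l, s) = 3 - 2*sqrt(105) (L(l, s) = 3 - sqrt(20*(1 + 20)) = 3 - sqrt(20*21) = 3 - sqrt(420) = 3 - 2*sqrt(105))
-237614/415277 - 51886/L(-321/(-296) + (-155 - 1*98)/(-12), -253) = -237614/415277 - 51886/(3 - 2*sqrt(105))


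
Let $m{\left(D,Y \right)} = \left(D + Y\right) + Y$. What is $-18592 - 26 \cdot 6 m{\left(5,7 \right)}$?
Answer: $-21556$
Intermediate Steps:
$m{\left(D,Y \right)} = D + 2 Y$
$-18592 - 26 \cdot 6 m{\left(5,7 \right)} = -18592 - 26 \cdot 6 \left(5 + 2 \cdot 7\right) = -18592 - 156 \left(5 + 14\right) = -18592 - 156 \cdot 19 = -18592 - 2964 = -21556$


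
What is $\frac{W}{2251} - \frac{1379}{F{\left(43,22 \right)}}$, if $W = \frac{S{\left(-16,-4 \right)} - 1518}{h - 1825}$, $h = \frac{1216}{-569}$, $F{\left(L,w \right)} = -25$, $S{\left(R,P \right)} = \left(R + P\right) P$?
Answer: $\frac{3227200233239}{58505797275} \approx 55.16$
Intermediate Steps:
$S{\left(R,P \right)} = P \left(P + R\right)$ ($S{\left(R,P \right)} = \left(P + R\right) P = P \left(P + R\right)$)
$h = - \frac{1216}{569}$ ($h = 1216 \left(- \frac{1}{569}\right) = - \frac{1216}{569} \approx -2.1371$)
$W = \frac{818222}{1039641}$ ($W = \frac{- 4 \left(-4 - 16\right) - 1518}{- \frac{1216}{569} - 1825} = \frac{\left(-4\right) \left(-20\right) - 1518}{- \frac{1039641}{569}} = \left(80 - 1518\right) \left(- \frac{569}{1039641}\right) = \left(-1438\right) \left(- \frac{569}{1039641}\right) = \frac{818222}{1039641} \approx 0.78702$)
$\frac{W}{2251} - \frac{1379}{F{\left(43,22 \right)}} = \frac{818222}{1039641 \cdot 2251} - \frac{1379}{-25} = \frac{818222}{1039641} \cdot \frac{1}{2251} - - \frac{1379}{25} = \frac{818222}{2340231891} + \frac{1379}{25} = \frac{3227200233239}{58505797275}$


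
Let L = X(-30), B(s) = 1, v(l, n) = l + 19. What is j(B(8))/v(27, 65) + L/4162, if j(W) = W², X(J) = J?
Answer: 1391/95726 ≈ 0.014531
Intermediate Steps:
v(l, n) = 19 + l
L = -30
j(B(8))/v(27, 65) + L/4162 = 1²/(19 + 27) - 30/4162 = 1/46 - 30*1/4162 = 1*(1/46) - 15/2081 = 1/46 - 15/2081 = 1391/95726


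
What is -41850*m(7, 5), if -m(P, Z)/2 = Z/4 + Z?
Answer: 523125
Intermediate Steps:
m(P, Z) = -5*Z/2 (m(P, Z) = -2*(Z/4 + Z) = -5*Z/2)
-41850*m(7, 5) = -(-104625)*5 = -41850*(-25/2) = 523125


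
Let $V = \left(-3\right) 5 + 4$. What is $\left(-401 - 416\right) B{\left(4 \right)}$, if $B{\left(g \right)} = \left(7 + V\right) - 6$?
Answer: $8170$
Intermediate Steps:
$V = -11$ ($V = -15 + 4 = -11$)
$B{\left(g \right)} = -10$ ($B{\left(g \right)} = \left(7 - 11\right) - 6 = -4 - 6 = -10$)
$\left(-401 - 416\right) B{\left(4 \right)} = \left(-401 - 416\right) \left(-10\right) = \left(-817\right) \left(-10\right) = 8170$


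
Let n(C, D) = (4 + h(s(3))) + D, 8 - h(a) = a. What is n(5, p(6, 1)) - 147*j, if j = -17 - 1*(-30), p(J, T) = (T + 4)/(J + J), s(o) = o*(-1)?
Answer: -22747/12 ≈ -1895.6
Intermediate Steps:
s(o) = -o
p(J, T) = (4 + T)/(2*J) (p(J, T) = (4 + T)/((2*J)) = (4 + T)*(1/(2*J)) = (4 + T)/(2*J))
j = 13 (j = -17 + 30 = 13)
h(a) = 8 - a
n(C, D) = 15 + D (n(C, D) = (4 + (8 - (-1)*3)) + D = (4 + (8 - 1*(-3))) + D = (4 + (8 + 3)) + D = (4 + 11) + D = 15 + D)
n(5, p(6, 1)) - 147*j = (15 + (½)*(4 + 1)/6) - 147*13 = (15 + (½)*(⅙)*5) - 1911 = (15 + 5/12) - 1911 = 185/12 - 1911 = -22747/12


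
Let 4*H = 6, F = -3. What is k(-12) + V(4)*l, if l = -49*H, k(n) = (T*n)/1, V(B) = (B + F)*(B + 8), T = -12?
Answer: -738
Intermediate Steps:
H = 3/2 (H = (1/4)*6 = 3/2 ≈ 1.5000)
V(B) = (-3 + B)*(8 + B) (V(B) = (B - 3)*(B + 8) = (-3 + B)*(8 + B))
k(n) = -12*n (k(n) = -12*n/1 = -12*n*1 = -12*n)
l = -147/2 (l = -49*3/2 = -147/2 ≈ -73.500)
k(-12) + V(4)*l = -12*(-12) + (-24 + 4**2 + 5*4)*(-147/2) = 144 + (-24 + 16 + 20)*(-147/2) = 144 + 12*(-147/2) = 144 - 882 = -738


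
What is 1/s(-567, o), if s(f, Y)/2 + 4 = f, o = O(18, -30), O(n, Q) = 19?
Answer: -1/1142 ≈ -0.00087566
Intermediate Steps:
o = 19
s(f, Y) = -8 + 2*f
1/s(-567, o) = 1/(-8 + 2*(-567)) = 1/(-8 - 1134) = 1/(-1142) = -1/1142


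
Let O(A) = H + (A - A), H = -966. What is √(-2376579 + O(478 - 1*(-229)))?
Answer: I*√2377545 ≈ 1541.9*I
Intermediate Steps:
O(A) = -966 (O(A) = -966 + (A - A) = -966 + 0 = -966)
√(-2376579 + O(478 - 1*(-229))) = √(-2376579 - 966) = √(-2377545) = I*√2377545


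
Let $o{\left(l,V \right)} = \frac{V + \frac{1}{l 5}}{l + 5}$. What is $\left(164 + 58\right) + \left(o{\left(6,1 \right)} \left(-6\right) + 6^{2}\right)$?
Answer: $\frac{14159}{55} \approx 257.44$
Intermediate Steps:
$o{\left(l,V \right)} = \frac{V + \frac{1}{5 l}}{5 + l}$
$\left(164 + 58\right) + \left(o{\left(6,1 \right)} \left(-6\right) + 6^{2}\right) = \left(164 + 58\right) + \left(\frac{\frac{1}{5} + 1 \cdot 6}{6 \left(5 + 6\right)} \left(-6\right) + 6^{2}\right) = 222 + \left(\frac{\frac{1}{5} + 6}{6 \cdot 11} \left(-6\right) + 36\right) = 222 + \left(\frac{1}{6} \cdot \frac{1}{11} \cdot \frac{31}{5} \left(-6\right) + 36\right) = 222 + \left(\frac{31}{330} \left(-6\right) + 36\right) = 222 + \left(- \frac{31}{55} + 36\right) = 222 + \frac{1949}{55} = \frac{14159}{55}$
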